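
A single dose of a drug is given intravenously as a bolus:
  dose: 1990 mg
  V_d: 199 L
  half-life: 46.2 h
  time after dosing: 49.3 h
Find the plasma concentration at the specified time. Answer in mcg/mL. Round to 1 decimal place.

4.8 mcg/mL

C₀ = Dose / Vd = 1990 / 199 = 10.00 mg/L
k = ln2 / t½ = 0.693147 / 46.2 = 0.01500 h⁻¹
C = C₀ · e^(−k·t) = 10.00 × e^(−0.01500 × 49.3)
  = 10.00 × 0.4774 = 4.774 mg/L
(4.774 mg/L = 4.774 mcg/mL)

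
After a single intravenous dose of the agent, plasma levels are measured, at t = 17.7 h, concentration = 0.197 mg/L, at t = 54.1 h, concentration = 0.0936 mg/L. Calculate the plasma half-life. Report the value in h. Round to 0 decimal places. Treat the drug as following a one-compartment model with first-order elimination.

34 h

k = ln(C₁/C₂) / (t₂ − t₁) = ln(0.197/0.0936) / (54.1 − 17.7)
  = 0.7442 / 36.40 = 0.02045 h⁻¹
t½ = ln2 / k = 0.693147 / 0.02045 = 33.89 h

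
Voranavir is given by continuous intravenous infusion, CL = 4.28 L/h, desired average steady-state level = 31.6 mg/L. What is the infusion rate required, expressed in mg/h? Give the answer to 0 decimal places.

At steady state, infusion rate R₀ = Css × CL = 31.6 × 4.280 = 135.2 mg/h

135 mg/h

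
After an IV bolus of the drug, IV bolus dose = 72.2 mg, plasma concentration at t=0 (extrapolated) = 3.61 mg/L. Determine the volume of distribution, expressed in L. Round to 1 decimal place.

20.0 L

Vd = Dose / C₀ = 72.20 / 3.61 = 20.00 L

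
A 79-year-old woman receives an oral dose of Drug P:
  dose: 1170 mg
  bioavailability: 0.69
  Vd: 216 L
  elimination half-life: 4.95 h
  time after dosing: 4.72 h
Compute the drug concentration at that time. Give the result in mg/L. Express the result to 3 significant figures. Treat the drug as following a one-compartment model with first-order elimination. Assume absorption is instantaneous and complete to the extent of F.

1.93 mg/L

Amount reaching circulation = F × Dose = 0.69 × 1170 = 807.3 mg
C₀ = F·Dose / Vd = 807.3 / 216 = 3.738 mg/L
k = ln2 / t½ = 0.693147 / 4.95 = 0.1400 h⁻¹
C = C₀ · e^(−k·t) = 3.738 × e^(−0.1400 × 4.72)
  = 3.738 × 0.5164 = 1.930 mg/L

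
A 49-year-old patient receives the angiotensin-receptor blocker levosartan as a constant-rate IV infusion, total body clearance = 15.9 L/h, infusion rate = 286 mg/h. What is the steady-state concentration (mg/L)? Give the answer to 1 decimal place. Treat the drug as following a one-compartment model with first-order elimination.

18.0 mg/L

At steady state Css = R₀ / CL = 286 / 15.90 = 17.99 mg/L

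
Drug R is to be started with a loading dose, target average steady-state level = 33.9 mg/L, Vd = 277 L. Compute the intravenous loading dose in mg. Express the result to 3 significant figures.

9390 mg

LD = Css × Vd = 33.9 × 277 = 9390 mg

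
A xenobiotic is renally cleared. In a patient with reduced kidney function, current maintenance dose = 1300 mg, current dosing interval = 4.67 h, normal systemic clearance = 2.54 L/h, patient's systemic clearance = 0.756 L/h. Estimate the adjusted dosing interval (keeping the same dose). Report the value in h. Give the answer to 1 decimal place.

To keep the same average steady-state level, dosing rate must scale with clearance.
CL ratio = 0.756 / 2.54 = 0.2976
New interval (same dose) = 4.67 / 0.2976 = 15.69 h

15.7 h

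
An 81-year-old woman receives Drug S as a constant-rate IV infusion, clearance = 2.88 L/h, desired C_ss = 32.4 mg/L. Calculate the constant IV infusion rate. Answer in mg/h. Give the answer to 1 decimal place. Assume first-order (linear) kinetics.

93.3 mg/h

At steady state, infusion rate R₀ = Css × CL = 32.4 × 2.880 = 93.31 mg/h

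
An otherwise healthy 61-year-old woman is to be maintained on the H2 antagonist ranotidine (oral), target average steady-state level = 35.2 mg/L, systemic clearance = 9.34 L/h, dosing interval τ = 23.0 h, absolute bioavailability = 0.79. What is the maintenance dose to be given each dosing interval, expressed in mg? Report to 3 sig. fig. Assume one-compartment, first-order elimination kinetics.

9570 mg

At steady state, F × (Dose/τ) = Css × CL.
Dose = Css × CL × τ / F = 35.2 × 9.340 × 23.0 / 0.79 = 9572 mg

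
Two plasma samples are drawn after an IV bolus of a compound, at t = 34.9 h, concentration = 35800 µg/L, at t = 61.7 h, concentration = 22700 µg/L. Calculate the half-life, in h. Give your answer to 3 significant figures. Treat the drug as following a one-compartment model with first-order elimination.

40.8 h

k = ln(C₁/C₂) / (t₂ − t₁) = ln(35800/22700) / (61.7 − 34.9)
  = 0.4556 / 26.80 = 0.01700 h⁻¹
t½ = ln2 / k = 0.693147 / 0.01700 = 40.77 h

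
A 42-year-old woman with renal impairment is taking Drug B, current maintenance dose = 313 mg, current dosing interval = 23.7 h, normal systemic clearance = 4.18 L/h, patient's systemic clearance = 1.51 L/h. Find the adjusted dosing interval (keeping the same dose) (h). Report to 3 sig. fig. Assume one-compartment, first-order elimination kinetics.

To keep the same average steady-state level, dosing rate must scale with clearance.
CL ratio = 1.51 / 4.18 = 0.3612
New interval (same dose) = 23.7 / 0.3612 = 65.61 h

65.6 h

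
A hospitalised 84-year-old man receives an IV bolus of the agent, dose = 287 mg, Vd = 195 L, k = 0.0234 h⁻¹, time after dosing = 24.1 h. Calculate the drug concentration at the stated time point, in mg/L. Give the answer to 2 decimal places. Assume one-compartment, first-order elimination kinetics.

C₀ = Dose / Vd = 287.0 / 195 = 1.472 mg/L
C = C₀ · e^(−k·t) = 1.472 × e^(−0.02340 × 24.1)
  = 1.472 × 0.5690 = 0.8376 mg/L

0.84 mg/L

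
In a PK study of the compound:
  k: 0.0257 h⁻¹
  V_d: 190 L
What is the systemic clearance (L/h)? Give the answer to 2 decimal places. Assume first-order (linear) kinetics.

CL = k × Vd = 0.0257 × 190 = 4.883 L/h

4.88 L/h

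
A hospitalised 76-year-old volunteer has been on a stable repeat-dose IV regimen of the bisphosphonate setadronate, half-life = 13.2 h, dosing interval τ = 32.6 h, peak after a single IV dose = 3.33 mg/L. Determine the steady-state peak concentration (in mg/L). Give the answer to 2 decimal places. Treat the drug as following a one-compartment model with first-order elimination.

k = ln2 / t½ = 0.693147 / 13.2 = 0.05251 h⁻¹
e^(−kτ) = e^(−0.05251 × 32.6) = 0.1805
Accumulation ratio R = 1 / (1 − e^(−kτ)) = 1 / (1 − 0.1805) = 1.220
Steady-state peak = C₀ × R = 3.33 × 1.220 = 4.063 mg/L

4.06 mg/L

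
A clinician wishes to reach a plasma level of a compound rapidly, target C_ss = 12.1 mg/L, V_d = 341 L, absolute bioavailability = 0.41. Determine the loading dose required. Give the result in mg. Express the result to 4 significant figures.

LD = Css × Vd / F = 12.1 × 341 / 0.41 = 10060 mg

10060 mg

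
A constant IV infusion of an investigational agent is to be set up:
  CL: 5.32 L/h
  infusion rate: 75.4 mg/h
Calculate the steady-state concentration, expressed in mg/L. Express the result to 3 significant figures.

At steady state Css = R₀ / CL = 75.4 / 5.320 = 14.17 mg/L

14.2 mg/L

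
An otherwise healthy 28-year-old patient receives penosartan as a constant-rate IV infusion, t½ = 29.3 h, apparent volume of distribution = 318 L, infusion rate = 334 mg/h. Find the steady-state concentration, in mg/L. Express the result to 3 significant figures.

44.4 mg/L

k = ln2 / t½ = 0.693147 / 29.3 = 0.02366 h⁻¹
CL = k × Vd = 0.02366 × 318 = 7.524 L/h
At steady state Css = R₀ / CL = 334 / 7.524 = 44.39 mg/L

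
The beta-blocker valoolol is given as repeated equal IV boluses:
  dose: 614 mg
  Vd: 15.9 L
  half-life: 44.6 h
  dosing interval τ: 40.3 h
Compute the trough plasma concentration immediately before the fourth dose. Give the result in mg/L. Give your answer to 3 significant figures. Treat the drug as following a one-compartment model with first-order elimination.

37.6 mg/L

C₀ per dose = Dose / Vd = 614 / 15.9 = 38.62 mg/L
k = ln2 / t½ = 0.693147 / 44.6 = 0.01554 h⁻¹
Fraction remaining after one interval: r = e^(−kτ) = e^(−0.01554 × 40.3) = 0.5346
Before dose 4, 3 doses have been given (aged 1τ, 2τ, 3τ).
C_trough = C₀ × (r + r² + … + r^3) = C₀ × r(1−r^3)/(1−r)
        = 38.62 × 0.5346 × (1 − 0.1528) / (1 − 0.5346) = 37.58 mg/L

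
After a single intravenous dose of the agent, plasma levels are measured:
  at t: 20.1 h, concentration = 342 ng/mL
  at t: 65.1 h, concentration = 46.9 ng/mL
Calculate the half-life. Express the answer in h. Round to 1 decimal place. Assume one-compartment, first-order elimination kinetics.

k = ln(C₁/C₂) / (t₂ − t₁) = ln(342/46.9) / (65.1 − 20.1)
  = 1.987 / 45.00 = 0.04416 h⁻¹
t½ = ln2 / k = 0.693147 / 0.04416 = 15.70 h

15.7 h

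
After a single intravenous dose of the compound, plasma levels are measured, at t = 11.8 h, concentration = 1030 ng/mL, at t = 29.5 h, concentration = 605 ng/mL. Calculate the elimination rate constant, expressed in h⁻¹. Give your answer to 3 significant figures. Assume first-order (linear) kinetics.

0.0301 h⁻¹

k = ln(C₁/C₂) / (t₂ − t₁) = ln(1030/605) / (29.5 − 11.8)
  = 0.5321 / 17.70 = 0.03006 h⁻¹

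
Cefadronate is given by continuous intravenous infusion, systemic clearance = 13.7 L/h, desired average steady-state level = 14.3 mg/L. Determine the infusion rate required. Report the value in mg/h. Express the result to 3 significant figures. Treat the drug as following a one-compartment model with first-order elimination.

196 mg/h

At steady state, infusion rate R₀ = Css × CL = 14.3 × 13.70 = 195.9 mg/h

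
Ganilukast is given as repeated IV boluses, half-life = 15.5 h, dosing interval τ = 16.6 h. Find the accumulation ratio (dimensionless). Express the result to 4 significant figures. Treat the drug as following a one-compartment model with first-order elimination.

k = ln2 / t½ = 0.693147 / 15.5 = 0.04472 h⁻¹
e^(−kτ) = e^(−0.04472 × 16.6) = 0.4760
Accumulation ratio R = 1 / (1 − e^(−kτ)) = 1 / (1 − 0.4760) = 1.908

1.908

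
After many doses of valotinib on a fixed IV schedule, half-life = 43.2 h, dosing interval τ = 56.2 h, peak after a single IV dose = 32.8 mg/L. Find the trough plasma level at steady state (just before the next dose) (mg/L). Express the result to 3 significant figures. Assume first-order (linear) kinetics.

k = ln2 / t½ = 0.693147 / 43.2 = 0.01605 h⁻¹
e^(−kτ) = e^(−0.01605 × 56.2) = 0.4058
Accumulation ratio R = 1 / (1 − e^(−kτ)) = 1 / (1 − 0.4058) = 1.683
Steady-state trough = C₀ × R × e^(−kτ) = 32.8 × 1.683 × 0.4058 = 22.40 mg/L

22.4 mg/L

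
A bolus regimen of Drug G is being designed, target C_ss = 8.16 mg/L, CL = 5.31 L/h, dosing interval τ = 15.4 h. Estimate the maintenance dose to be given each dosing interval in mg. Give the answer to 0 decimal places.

667 mg

At steady state, Dose/τ = Css × CL.
Dose = Css × CL × τ = 8.16 × 5.310 × 15.4 = 667.3 mg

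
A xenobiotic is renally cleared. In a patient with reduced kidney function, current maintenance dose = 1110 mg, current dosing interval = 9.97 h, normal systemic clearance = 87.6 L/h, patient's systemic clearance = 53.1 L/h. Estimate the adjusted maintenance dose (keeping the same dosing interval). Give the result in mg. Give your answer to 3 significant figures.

To keep the same average steady-state level, dosing rate must scale with clearance.
CL ratio = 53.1 / 87.6 = 0.6062
New dose (same interval) = 1110 × 0.6062 = 672.9 mg

673 mg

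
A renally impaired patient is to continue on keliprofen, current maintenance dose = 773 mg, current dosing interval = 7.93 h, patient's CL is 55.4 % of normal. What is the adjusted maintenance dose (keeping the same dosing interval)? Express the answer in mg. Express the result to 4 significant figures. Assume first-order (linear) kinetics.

To keep the same average steady-state level, dosing rate must scale with clearance.
CL ratio = 55.4 / 100 = 0.5540
New dose (same interval) = 773 × 0.5540 = 428.2 mg

428.2 mg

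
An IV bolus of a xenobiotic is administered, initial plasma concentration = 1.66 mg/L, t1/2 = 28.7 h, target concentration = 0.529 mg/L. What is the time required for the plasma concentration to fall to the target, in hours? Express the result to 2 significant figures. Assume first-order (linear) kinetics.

47 h

k = ln2 / t½ = 0.693147 / 28.7 = 0.02415 h⁻¹
t = ln(C₀ / C) / k = ln(1.660 / 0.529) / 0.02415
  = ln(3.138) / 0.02415 = 1.144 / 0.02415 = 47.37 h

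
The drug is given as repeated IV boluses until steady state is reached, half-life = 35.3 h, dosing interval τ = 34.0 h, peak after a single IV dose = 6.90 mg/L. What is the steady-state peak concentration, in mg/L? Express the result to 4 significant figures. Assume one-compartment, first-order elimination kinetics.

14.17 mg/L

k = ln2 / t½ = 0.693147 / 35.3 = 0.01964 h⁻¹
e^(−kτ) = e^(−0.01964 × 34.0) = 0.5129
Accumulation ratio R = 1 / (1 − e^(−kτ)) = 1 / (1 − 0.5129) = 2.053
Steady-state peak = C₀ × R = 6.90 × 2.053 = 14.17 mg/L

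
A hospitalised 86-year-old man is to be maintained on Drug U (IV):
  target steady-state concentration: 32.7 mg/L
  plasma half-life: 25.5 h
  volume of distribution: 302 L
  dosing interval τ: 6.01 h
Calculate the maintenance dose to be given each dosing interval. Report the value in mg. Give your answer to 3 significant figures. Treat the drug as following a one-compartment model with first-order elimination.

1610 mg

k = ln2 / t½ = 0.693147 / 25.5 = 0.02718 h⁻¹
CL = k × Vd = 0.02718 × 302 = 8.208 L/h
At steady state, Dose/τ = Css × CL.
Dose = Css × CL × τ = 32.7 × 8.208 × 6.01 = 1613 mg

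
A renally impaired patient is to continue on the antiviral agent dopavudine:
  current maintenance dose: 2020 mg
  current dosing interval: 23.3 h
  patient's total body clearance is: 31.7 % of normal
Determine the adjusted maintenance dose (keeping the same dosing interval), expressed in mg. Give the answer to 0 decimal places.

640 mg

To keep the same average steady-state level, dosing rate must scale with clearance.
CL ratio = 31.7 / 100 = 0.3170
New dose (same interval) = 2020 × 0.3170 = 640.3 mg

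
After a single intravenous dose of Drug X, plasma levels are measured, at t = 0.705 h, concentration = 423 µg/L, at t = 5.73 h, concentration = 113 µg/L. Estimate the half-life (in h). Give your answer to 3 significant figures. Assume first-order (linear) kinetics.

k = ln(C₁/C₂) / (t₂ − t₁) = ln(423/113) / (5.73 − 0.705)
  = 1.320 / 5.025 = 0.2627 h⁻¹
t½ = ln2 / k = 0.693147 / 0.2627 = 2.639 h

2.64 h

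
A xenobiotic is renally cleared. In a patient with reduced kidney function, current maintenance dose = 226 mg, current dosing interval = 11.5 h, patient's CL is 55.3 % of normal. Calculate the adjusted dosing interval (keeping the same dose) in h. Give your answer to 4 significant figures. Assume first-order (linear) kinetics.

To keep the same average steady-state level, dosing rate must scale with clearance.
CL ratio = 55.3 / 100 = 0.5530
New interval (same dose) = 11.5 / 0.5530 = 20.80 h

20.80 h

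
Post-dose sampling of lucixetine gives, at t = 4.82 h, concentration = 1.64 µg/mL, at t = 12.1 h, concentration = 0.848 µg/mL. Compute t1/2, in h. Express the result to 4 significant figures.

k = ln(C₁/C₂) / (t₂ − t₁) = ln(1.64/0.848) / (12.1 − 4.82)
  = 0.6596 / 7.280 = 0.09060 h⁻¹
t½ = ln2 / k = 0.693147 / 0.09060 = 7.651 h

7.651 h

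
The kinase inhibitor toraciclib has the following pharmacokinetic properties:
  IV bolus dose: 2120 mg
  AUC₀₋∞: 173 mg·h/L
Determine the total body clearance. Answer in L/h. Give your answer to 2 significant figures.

12 L/h

CL = Dose / AUC = 2120 / 173 = 12.25 L/h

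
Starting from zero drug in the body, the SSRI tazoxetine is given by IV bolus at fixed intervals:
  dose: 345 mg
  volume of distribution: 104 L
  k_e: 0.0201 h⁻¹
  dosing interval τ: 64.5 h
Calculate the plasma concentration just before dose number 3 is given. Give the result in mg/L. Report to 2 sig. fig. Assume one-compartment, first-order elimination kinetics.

1.2 mg/L

C₀ per dose = Dose / Vd = 345 / 104 = 3.317 mg/L
Fraction remaining after one interval: r = e^(−kτ) = e^(−0.02010 × 64.5) = 0.2735
Before dose 3, 2 doses have been given (aged 1τ, 2τ).
C_trough = C₀ × (r + r²) = 3.317 × (0.2735 + 0.07480) = 1.155 mg/L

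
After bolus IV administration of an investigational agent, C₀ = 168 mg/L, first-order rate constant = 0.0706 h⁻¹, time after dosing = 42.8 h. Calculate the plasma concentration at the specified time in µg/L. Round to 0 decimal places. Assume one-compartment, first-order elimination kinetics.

C = C₀ · e^(−k·t) = 168.0 × e^(−0.07060 × 42.8)
  = 168.0 × 0.04872 = 8.185 mg/L
Convert: 8.185 mg/L × 1000 = 8185 µg/L

8185 µg/L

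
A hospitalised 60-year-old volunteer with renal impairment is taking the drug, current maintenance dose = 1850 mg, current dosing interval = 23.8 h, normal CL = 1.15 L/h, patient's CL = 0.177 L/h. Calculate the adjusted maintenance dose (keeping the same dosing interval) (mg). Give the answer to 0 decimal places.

285 mg

To keep the same average steady-state level, dosing rate must scale with clearance.
CL ratio = 0.177 / 1.15 = 0.1539
New dose (same interval) = 1850 × 0.1539 = 284.7 mg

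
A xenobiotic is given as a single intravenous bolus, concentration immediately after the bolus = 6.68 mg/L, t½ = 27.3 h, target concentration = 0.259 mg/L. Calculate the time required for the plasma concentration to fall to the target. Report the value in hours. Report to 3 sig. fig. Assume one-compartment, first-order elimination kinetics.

k = ln2 / t½ = 0.693147 / 27.3 = 0.02539 h⁻¹
t = ln(C₀ / C) / k = ln(6.680 / 0.259) / 0.02539
  = ln(25.79) / 0.02539 = 3.250 / 0.02539 = 128.0 h

128 h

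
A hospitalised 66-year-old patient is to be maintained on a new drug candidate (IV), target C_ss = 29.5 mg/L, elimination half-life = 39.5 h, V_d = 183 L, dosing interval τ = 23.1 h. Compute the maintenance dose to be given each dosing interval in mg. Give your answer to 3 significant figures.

k = ln2 / t½ = 0.693147 / 39.5 = 0.01755 h⁻¹
CL = k × Vd = 0.01755 × 183 = 3.212 L/h
At steady state, Dose/τ = Css × CL.
Dose = Css × CL × τ = 29.5 × 3.212 × 23.1 = 2189 mg

2190 mg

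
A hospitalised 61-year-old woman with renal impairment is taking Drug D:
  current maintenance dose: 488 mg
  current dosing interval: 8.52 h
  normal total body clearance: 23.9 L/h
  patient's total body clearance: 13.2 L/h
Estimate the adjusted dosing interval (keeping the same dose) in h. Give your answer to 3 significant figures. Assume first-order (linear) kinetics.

15.4 h

To keep the same average steady-state level, dosing rate must scale with clearance.
CL ratio = 13.2 / 23.9 = 0.5523
New interval (same dose) = 8.52 / 0.5523 = 15.43 h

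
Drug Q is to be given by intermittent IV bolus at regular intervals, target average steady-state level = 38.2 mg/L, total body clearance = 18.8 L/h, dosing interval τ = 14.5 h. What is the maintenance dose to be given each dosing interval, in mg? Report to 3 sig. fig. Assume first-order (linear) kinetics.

At steady state, Dose/τ = Css × CL.
Dose = Css × CL × τ = 38.2 × 18.80 × 14.5 = 10410 mg

10400 mg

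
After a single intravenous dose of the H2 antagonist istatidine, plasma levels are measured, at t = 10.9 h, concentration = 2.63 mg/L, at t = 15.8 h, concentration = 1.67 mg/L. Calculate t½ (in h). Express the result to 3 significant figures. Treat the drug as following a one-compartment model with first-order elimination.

7.48 h

k = ln(C₁/C₂) / (t₂ − t₁) = ln(2.63/1.67) / (15.8 − 10.9)
  = 0.4542 / 4.900 = 0.09269 h⁻¹
t½ = ln2 / k = 0.693147 / 0.09269 = 7.478 h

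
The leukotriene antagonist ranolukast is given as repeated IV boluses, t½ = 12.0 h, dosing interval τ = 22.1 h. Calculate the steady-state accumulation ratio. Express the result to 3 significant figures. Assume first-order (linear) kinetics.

1.39

k = ln2 / t½ = 0.693147 / 12.0 = 0.05776 h⁻¹
e^(−kτ) = e^(−0.05776 × 22.1) = 0.2790
Accumulation ratio R = 1 / (1 − e^(−kτ)) = 1 / (1 − 0.2790) = 1.387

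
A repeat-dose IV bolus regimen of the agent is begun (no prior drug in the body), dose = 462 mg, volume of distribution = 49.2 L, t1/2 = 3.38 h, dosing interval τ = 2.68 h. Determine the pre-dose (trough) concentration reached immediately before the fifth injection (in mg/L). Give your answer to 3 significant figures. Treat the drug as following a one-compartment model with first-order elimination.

11.4 mg/L

C₀ per dose = Dose / Vd = 462 / 49.2 = 9.390 mg/L
k = ln2 / t½ = 0.693147 / 3.38 = 0.2051 h⁻¹
Fraction remaining after one interval: r = e^(−kτ) = e^(−0.2051 × 2.68) = 0.5771
Before dose 5, 4 doses have been given (aged 1τ, 2τ, 3τ, 4τ).
C_trough = C₀ × (r + r² + … + r^4) = C₀ × r(1−r^4)/(1−r)
        = 9.390 × 0.5771 × (1 − 0.1109) / (1 − 0.5771) = 11.39 mg/L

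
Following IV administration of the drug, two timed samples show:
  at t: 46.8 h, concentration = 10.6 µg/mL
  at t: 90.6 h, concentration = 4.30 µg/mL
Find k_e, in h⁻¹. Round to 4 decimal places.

k = ln(C₁/C₂) / (t₂ − t₁) = ln(10.6/4.30) / (90.6 − 46.8)
  = 0.9022 / 43.80 = 0.02060 h⁻¹

0.0206 h⁻¹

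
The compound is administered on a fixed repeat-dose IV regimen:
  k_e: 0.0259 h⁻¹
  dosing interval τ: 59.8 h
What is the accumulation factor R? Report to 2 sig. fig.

1.3

e^(−kτ) = e^(−0.02590 × 59.8) = 0.2125
Accumulation ratio R = 1 / (1 − e^(−kτ)) = 1 / (1 − 0.2125) = 1.270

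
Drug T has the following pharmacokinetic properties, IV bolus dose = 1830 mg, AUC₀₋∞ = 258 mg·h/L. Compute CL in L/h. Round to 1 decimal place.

CL = Dose / AUC = 1830 / 258 = 7.093 L/h

7.1 L/h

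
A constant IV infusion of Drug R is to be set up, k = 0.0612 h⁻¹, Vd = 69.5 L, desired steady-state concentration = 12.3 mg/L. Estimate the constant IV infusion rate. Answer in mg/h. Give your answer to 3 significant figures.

52.3 mg/h

CL = k × Vd = 0.06120 × 69.5 = 4.253 L/h
At steady state, infusion rate R₀ = Css × CL = 12.3 × 4.253 = 52.31 mg/h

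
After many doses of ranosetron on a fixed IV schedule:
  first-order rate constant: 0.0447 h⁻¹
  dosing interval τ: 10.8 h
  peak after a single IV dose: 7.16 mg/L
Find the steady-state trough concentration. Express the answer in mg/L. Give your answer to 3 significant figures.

11.5 mg/L

e^(−kτ) = e^(−0.04470 × 10.8) = 0.6171
Accumulation ratio R = 1 / (1 − e^(−kτ)) = 1 / (1 − 0.6171) = 2.612
Steady-state trough = C₀ × R × e^(−kτ) = 7.16 × 2.612 × 0.6171 = 11.54 mg/L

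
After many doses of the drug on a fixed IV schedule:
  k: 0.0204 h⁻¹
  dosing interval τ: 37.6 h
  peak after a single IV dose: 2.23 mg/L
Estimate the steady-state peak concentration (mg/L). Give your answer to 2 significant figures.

4.2 mg/L

e^(−kτ) = e^(−0.02040 × 37.6) = 0.4644
Accumulation ratio R = 1 / (1 − e^(−kτ)) = 1 / (1 − 0.4644) = 1.867
Steady-state peak = C₀ × R = 2.23 × 1.867 = 4.163 mg/L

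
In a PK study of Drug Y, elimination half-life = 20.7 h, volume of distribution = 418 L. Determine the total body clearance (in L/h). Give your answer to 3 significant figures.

k = ln2 / t½ = 0.693147 / 20.7 = 0.03349 h⁻¹
CL = k × Vd = 0.03349 × 418 = 14.00 L/h

14.0 L/h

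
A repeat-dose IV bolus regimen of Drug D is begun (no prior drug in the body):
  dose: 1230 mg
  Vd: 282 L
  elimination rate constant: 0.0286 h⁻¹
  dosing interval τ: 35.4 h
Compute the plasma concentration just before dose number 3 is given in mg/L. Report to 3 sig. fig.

2.16 mg/L

C₀ per dose = Dose / Vd = 1230 / 282 = 4.362 mg/L
Fraction remaining after one interval: r = e^(−kτ) = e^(−0.02860 × 35.4) = 0.3633
Before dose 3, 2 doses have been given (aged 1τ, 2τ).
C_trough = C₀ × (r + r²) = 4.362 × (0.3633 + 0.1320) = 2.160 mg/L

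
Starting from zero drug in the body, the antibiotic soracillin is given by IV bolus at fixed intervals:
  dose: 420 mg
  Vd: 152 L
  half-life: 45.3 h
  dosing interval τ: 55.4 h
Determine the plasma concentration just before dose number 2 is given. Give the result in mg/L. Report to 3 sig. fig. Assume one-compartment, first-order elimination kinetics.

C₀ per dose = Dose / Vd = 420 / 152 = 2.763 mg/L
k = ln2 / t½ = 0.693147 / 45.3 = 0.01530 h⁻¹
Fraction remaining after one interval: r = e^(−kτ) = e^(−0.01530 × 55.4) = 0.4284
Before dose 2, 1 dose has been given (aged 1τ).
C_trough = C₀ × r = 2.763 × 0.4284 = 1.184 mg/L

1.18 mg/L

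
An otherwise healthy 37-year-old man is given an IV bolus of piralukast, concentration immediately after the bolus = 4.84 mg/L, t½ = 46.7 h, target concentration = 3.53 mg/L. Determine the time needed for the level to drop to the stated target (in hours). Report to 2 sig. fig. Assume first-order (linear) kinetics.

k = ln2 / t½ = 0.693147 / 46.7 = 0.01484 h⁻¹
t = ln(C₀ / C) / k = ln(4.840 / 3.53) / 0.01484
  = ln(1.371) / 0.01484 = 0.3155 / 0.01484 = 21.26 h

21 h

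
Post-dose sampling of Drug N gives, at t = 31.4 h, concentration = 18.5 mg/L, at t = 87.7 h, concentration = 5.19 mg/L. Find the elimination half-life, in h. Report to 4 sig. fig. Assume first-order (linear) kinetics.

k = ln(C₁/C₂) / (t₂ − t₁) = ln(18.5/5.19) / (87.7 − 31.4)
  = 1.271 / 56.30 = 0.02258 h⁻¹
t½ = ln2 / k = 0.693147 / 0.02258 = 30.70 h

30.70 h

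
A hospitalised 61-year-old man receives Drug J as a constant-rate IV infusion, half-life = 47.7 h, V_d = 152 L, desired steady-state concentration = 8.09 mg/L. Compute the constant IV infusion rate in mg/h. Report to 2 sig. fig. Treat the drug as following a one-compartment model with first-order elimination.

k = ln2 / t½ = 0.693147 / 47.7 = 0.01453 h⁻¹
CL = k × Vd = 0.01453 × 152 = 2.209 L/h
At steady state, infusion rate R₀ = Css × CL = 8.09 × 2.209 = 17.87 mg/h

18 mg/h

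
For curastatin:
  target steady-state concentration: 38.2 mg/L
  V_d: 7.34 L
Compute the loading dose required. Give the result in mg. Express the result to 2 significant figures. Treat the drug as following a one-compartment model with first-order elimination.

LD = Css × Vd = 38.2 × 7.34 = 280.4 mg

280 mg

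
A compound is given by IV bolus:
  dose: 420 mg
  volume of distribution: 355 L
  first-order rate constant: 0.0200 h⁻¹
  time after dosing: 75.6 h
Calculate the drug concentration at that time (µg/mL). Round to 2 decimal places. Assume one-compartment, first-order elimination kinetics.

0.26 µg/mL

C₀ = Dose / Vd = 420.0 / 355 = 1.183 mg/L
C = C₀ · e^(−k·t) = 1.183 × e^(−0.02000 × 75.6)
  = 1.183 × 0.2205 = 0.2609 mg/L
(0.2609 mg/L = 0.2609 µg/mL)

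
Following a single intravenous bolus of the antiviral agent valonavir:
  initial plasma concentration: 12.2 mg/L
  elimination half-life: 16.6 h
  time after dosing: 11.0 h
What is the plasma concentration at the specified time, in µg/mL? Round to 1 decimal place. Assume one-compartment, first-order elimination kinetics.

k = ln2 / t½ = 0.693147 / 16.6 = 0.04176 h⁻¹
C = C₀ · e^(−k·t) = 12.20 × e^(−0.04176 × 11.0)
  = 12.20 × 0.6317 = 7.707 mg/L
(7.707 mg/L = 7.707 µg/mL)

7.7 µg/mL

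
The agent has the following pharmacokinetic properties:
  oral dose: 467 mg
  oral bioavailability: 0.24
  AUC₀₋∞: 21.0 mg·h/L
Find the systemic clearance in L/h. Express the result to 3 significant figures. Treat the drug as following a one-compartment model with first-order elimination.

CL = F·Dose / AUC = 0.24 × 467 / 21.0 = 5.337 L/h

5.34 L/h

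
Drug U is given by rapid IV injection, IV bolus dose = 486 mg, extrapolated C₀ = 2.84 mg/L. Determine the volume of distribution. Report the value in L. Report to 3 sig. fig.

171 L

Vd = Dose / C₀ = 486.0 / 2.84 = 171.1 L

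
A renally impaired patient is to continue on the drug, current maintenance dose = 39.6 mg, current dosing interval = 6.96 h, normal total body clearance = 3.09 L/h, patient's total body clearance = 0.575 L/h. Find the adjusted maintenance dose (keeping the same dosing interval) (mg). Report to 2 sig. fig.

7.4 mg

To keep the same average steady-state level, dosing rate must scale with clearance.
CL ratio = 0.575 / 3.09 = 0.1861
New dose (same interval) = 39.6 × 0.1861 = 7.370 mg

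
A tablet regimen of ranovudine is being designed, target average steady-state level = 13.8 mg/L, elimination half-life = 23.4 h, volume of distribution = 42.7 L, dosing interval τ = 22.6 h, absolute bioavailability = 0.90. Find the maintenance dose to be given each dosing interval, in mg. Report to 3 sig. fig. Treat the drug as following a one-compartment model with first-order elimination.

438 mg

k = ln2 / t½ = 0.693147 / 23.4 = 0.02962 h⁻¹
CL = k × Vd = 0.02962 × 42.7 = 1.265 L/h
At steady state, F × (Dose/τ) = Css × CL.
Dose = Css × CL × τ / F = 13.8 × 1.265 × 22.6 / 0.90 = 438.4 mg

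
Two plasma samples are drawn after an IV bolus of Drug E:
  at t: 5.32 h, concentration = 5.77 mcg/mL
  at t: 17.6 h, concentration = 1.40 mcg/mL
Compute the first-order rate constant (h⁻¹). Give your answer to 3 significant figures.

k = ln(C₁/C₂) / (t₂ − t₁) = ln(5.77/1.40) / (17.6 − 5.32)
  = 1.416 / 12.28 = 0.1153 h⁻¹

0.115 h⁻¹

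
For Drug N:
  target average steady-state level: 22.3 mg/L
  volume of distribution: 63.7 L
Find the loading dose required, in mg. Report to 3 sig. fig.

LD = Css × Vd = 22.3 × 63.7 = 1421 mg

1420 mg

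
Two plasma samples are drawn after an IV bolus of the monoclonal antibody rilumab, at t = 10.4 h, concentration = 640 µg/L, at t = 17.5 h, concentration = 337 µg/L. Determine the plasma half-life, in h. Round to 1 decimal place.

7.7 h

k = ln(C₁/C₂) / (t₂ − t₁) = ln(640/337) / (17.5 − 10.4)
  = 0.6414 / 7.100 = 0.09034 h⁻¹
t½ = ln2 / k = 0.693147 / 0.09034 = 7.673 h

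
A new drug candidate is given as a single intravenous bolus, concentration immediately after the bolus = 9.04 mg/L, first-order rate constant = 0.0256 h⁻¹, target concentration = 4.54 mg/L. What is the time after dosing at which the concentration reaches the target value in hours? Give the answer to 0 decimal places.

t = ln(C₀ / C) / k = ln(9.040 / 4.54) / 0.02560
  = ln(1.991) / 0.02560 = 0.6886 / 0.02560 = 26.90 h

27 h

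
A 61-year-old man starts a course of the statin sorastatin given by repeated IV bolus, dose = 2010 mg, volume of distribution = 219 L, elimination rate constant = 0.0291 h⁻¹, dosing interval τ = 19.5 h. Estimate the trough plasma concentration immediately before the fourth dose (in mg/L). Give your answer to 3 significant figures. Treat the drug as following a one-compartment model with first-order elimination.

C₀ per dose = Dose / Vd = 2010 / 219 = 9.178 mg/L
Fraction remaining after one interval: r = e^(−kτ) = e^(−0.02910 × 19.5) = 0.5670
Before dose 4, 3 doses have been given (aged 1τ, 2τ, 3τ).
C_trough = C₀ × (r + r² + … + r^3) = C₀ × r(1−r^3)/(1−r)
        = 9.178 × 0.5670 × (1 − 0.1823) / (1 − 0.5670) = 9.827 mg/L

9.83 mg/L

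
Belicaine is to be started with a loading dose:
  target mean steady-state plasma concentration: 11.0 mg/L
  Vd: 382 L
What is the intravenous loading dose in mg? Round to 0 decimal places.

LD = Css × Vd = 11.0 × 382 = 4202 mg

4202 mg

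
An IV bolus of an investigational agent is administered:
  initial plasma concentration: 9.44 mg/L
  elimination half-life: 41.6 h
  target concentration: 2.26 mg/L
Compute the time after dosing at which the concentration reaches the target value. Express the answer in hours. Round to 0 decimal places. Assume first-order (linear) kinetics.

k = ln2 / t½ = 0.693147 / 41.6 = 0.01666 h⁻¹
t = ln(C₀ / C) / k = ln(9.440 / 2.26) / 0.01666
  = ln(4.177) / 0.01666 = 1.430 / 0.01666 = 85.83 h

86 h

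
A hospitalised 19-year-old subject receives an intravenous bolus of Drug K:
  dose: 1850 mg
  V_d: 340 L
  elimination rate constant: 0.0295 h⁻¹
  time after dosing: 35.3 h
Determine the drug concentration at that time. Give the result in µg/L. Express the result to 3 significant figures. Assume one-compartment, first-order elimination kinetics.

C₀ = Dose / Vd = 1850 / 340 = 5.441 mg/L
C = C₀ · e^(−k·t) = 5.441 × e^(−0.02950 × 35.3)
  = 5.441 × 0.3530 = 1.921 mg/L
Convert: 1.921 mg/L × 1000 = 1921 µg/L

1920 µg/L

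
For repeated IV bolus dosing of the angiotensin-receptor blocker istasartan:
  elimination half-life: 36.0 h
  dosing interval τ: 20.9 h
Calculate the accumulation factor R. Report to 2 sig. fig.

3.0

k = ln2 / t½ = 0.693147 / 36.0 = 0.01925 h⁻¹
e^(−kτ) = e^(−0.01925 × 20.9) = 0.6688
Accumulation ratio R = 1 / (1 − e^(−kτ)) = 1 / (1 − 0.6688) = 3.019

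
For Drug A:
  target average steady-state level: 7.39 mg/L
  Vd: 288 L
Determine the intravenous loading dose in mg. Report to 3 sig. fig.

2130 mg

LD = Css × Vd = 7.39 × 288 = 2128 mg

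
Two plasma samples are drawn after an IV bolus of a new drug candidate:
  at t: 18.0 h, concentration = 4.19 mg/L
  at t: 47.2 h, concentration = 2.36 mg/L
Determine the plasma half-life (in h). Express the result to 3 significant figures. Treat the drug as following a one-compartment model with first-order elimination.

k = ln(C₁/C₂) / (t₂ − t₁) = ln(4.19/2.36) / (47.2 − 18.0)
  = 0.5740 / 29.20 = 0.01966 h⁻¹
t½ = ln2 / k = 0.693147 / 0.01966 = 35.26 h

35.3 h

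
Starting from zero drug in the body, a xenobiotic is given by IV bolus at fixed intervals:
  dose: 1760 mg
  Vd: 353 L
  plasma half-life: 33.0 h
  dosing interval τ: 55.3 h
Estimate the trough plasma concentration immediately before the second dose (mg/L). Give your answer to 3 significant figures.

C₀ per dose = Dose / Vd = 1760 / 353 = 4.986 mg/L
k = ln2 / t½ = 0.693147 / 33.0 = 0.02100 h⁻¹
Fraction remaining after one interval: r = e^(−kτ) = e^(−0.02100 × 55.3) = 0.3131
Before dose 2, 1 dose has been given (aged 1τ).
C_trough = C₀ × r = 4.986 × 0.3131 = 1.561 mg/L

1.56 mg/L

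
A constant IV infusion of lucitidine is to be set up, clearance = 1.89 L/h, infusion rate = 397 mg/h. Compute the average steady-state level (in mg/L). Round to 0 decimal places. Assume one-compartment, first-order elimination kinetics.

At steady state Css = R₀ / CL = 397 / 1.890 = 210.1 mg/L

210 mg/L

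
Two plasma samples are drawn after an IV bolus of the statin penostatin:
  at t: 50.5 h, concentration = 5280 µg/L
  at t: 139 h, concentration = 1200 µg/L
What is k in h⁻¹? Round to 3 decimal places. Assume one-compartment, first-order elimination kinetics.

0.017 h⁻¹

k = ln(C₁/C₂) / (t₂ − t₁) = ln(5280/1200) / (139 − 50.5)
  = 1.482 / 88.50 = 0.01675 h⁻¹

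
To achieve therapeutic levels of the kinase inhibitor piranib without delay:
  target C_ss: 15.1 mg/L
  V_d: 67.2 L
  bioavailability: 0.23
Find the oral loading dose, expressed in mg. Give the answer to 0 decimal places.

LD = Css × Vd / F = 15.1 × 67.2 / 0.23 = 4412 mg

4412 mg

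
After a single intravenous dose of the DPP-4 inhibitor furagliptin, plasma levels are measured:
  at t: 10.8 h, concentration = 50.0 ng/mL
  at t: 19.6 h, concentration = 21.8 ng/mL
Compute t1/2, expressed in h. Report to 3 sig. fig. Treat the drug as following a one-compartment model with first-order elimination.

7.35 h

k = ln(C₁/C₂) / (t₂ − t₁) = ln(50.0/21.8) / (19.6 − 10.8)
  = 0.8301 / 8.800 = 0.09433 h⁻¹
t½ = ln2 / k = 0.693147 / 0.09433 = 7.348 h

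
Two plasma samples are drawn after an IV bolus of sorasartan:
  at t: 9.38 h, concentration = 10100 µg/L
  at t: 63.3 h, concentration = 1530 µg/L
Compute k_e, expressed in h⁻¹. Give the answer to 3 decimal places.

k = ln(C₁/C₂) / (t₂ − t₁) = ln(10100/1530) / (63.3 − 9.38)
  = 1.887 / 53.92 = 0.03500 h⁻¹

0.035 h⁻¹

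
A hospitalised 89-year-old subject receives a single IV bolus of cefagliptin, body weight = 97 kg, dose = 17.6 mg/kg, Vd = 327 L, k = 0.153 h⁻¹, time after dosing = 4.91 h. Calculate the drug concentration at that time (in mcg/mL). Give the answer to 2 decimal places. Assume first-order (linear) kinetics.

2.46 mcg/mL

Total dose = 17.6 × 97 = 1707 mg
C₀ = Dose / Vd = 1707 / 327 = 5.220 mg/L
C = C₀ · e^(−k·t) = 5.220 × e^(−0.1530 × 4.91)
  = 5.220 × 0.4718 = 2.463 mg/L
(2.463 mg/L = 2.463 mcg/mL)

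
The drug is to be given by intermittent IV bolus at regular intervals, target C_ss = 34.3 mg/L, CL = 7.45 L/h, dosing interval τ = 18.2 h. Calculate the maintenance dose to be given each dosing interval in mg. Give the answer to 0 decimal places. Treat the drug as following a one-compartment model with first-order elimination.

At steady state, Dose/τ = Css × CL.
Dose = Css × CL × τ = 34.3 × 7.450 × 18.2 = 4651 mg

4651 mg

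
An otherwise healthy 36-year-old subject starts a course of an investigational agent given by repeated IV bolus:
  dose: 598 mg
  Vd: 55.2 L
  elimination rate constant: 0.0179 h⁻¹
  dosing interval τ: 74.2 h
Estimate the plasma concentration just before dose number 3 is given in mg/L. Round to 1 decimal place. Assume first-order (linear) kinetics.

3.6 mg/L

C₀ per dose = Dose / Vd = 598 / 55.2 = 10.83 mg/L
Fraction remaining after one interval: r = e^(−kτ) = e^(−0.01790 × 74.2) = 0.2650
Before dose 3, 2 doses have been given (aged 1τ, 2τ).
C_trough = C₀ × (r + r²) = 10.83 × (0.2650 + 0.07023) = 3.631 mg/L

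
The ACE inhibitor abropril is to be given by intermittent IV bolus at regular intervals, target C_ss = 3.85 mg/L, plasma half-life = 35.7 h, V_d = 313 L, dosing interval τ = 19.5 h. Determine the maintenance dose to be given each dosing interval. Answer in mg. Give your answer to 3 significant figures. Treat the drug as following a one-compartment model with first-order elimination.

456 mg

k = ln2 / t½ = 0.693147 / 35.7 = 0.01942 h⁻¹
CL = k × Vd = 0.01942 × 313 = 6.078 L/h
At steady state, Dose/τ = Css × CL.
Dose = Css × CL × τ = 3.85 × 6.078 × 19.5 = 456.3 mg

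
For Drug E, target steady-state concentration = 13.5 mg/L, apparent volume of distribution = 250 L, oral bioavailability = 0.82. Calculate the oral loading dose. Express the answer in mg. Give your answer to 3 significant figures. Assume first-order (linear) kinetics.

4120 mg

LD = Css × Vd / F = 13.5 × 250 / 0.82 = 4116 mg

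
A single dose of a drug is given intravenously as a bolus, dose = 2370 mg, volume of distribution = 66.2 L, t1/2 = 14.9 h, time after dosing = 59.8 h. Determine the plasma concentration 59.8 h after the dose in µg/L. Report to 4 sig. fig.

C₀ = Dose / Vd = 2370 / 66.2 = 35.80 mg/L
k = ln2 / t½ = 0.693147 / 14.9 = 0.04652 h⁻¹
C = C₀ · e^(−k·t) = 35.80 × e^(−0.04652 × 59.8)
  = 35.80 × 0.06192 = 2.217 mg/L
Convert: 2.217 mg/L × 1000 = 2217 µg/L

2217 µg/L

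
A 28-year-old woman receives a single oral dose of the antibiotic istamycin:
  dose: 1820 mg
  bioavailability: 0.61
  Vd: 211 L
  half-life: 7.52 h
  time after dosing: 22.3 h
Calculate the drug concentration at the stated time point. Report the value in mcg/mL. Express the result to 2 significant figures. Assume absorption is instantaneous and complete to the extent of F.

0.67 mcg/mL

Amount reaching circulation = F × Dose = 0.61 × 1820 = 1110 mg
C₀ = F·Dose / Vd = 1110 / 211 = 5.261 mg/L
k = ln2 / t½ = 0.693147 / 7.52 = 0.09217 h⁻¹
C = C₀ · e^(−k·t) = 5.261 × e^(−0.09217 × 22.3)
  = 5.261 × 0.1280 = 0.6734 mg/L
(0.6734 mg/L = 0.6734 mcg/mL)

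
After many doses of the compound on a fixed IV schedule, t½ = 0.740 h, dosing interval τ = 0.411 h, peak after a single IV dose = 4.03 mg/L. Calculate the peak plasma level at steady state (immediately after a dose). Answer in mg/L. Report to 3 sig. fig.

k = ln2 / t½ = 0.693147 / 0.740 = 0.9367 h⁻¹
e^(−kτ) = e^(−0.9367 × 0.411) = 0.6805
Accumulation ratio R = 1 / (1 − e^(−kτ)) = 1 / (1 − 0.6805) = 3.130
Steady-state peak = C₀ × R = 4.03 × 3.130 = 12.61 mg/L

12.6 mg/L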